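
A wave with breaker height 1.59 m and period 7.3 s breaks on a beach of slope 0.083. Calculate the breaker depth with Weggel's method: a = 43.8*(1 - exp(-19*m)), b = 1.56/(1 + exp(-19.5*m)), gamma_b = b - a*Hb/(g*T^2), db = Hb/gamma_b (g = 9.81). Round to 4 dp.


a = 43.8 * (1 - exp(-19 * m))
exp(-19 * 0.083) = exp(-1.5770) = 0.206594
a = 43.8 * (1 - 0.206594) = 34.751185
b = 1.56 / (1 + exp(-19.5 * m))
exp(-19.5 * 0.083) = exp(-1.6185) = 0.198196
b = 1.56 / (1 + 0.198196) = 1.301958
Hb / (g * T^2) = 1.59 / (9.81 * 7.3^2) = 1.59 / 522.7749 = 0.00304146
gamma_b = b - a * Hb/(g*T^2) = 1.301958 - 34.751185 * 0.00304146 = 1.196263
db = Hb / gamma_b = 1.59 / 1.196263
db = 1.3291 m

1.3291


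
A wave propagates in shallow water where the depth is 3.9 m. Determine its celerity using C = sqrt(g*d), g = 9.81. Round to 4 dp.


Using the shallow-water approximation:
C = sqrt(g * d) = sqrt(9.81 * 3.9)
C = sqrt(38.2590)
C = 6.1854 m/s

6.1854


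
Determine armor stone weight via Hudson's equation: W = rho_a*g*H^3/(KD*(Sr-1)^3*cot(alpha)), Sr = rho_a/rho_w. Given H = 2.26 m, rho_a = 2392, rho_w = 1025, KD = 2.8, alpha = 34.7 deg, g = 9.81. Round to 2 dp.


Sr = rho_a / rho_w = 2392 / 1025 = 2.333659
(Sr - 1) = 1.333659
(Sr - 1)^3 = 2.372105
cot(34.7) = 1 / tan(34.7) = 1 / 0.692433 = 1.444183
Numerator = 2392 * 9.81 * 2.26^3 = 270866.6273
Denominator = 2.8 * 2.372105 * 1.444183 = 9.592114
W = 270866.6273 / 9.592114
W = 28238.47 N

28238.47


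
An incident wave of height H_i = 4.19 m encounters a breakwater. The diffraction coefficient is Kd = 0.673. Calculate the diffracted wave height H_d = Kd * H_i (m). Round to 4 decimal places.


H_d = Kd * H_i
H_d = 0.673 * 4.19
H_d = 2.8199 m

2.8199


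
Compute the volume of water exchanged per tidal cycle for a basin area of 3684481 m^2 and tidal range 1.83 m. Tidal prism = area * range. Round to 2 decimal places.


Tidal prism = Area * Tidal range
P = 3684481 * 1.83
P = 6742600.23 m^3

6742600.23


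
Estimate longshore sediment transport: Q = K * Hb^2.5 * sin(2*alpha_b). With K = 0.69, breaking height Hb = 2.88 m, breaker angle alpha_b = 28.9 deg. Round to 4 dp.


Q = K * Hb^2.5 * sin(2 * alpha_b)
Hb^2.5 = 2.88^2.5 = 14.076064
sin(2 * 28.9) = sin(57.8) = 0.846193
Q = 0.69 * 14.076064 * 0.846193
Q = 8.2186 m^3/s

8.2186


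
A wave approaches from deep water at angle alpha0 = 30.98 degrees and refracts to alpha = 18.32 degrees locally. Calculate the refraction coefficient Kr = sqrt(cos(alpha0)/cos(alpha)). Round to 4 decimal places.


Kr = sqrt(cos(alpha0) / cos(alpha))
cos(30.98) = 0.857347
cos(18.32) = 0.949316
Kr = sqrt(0.857347 / 0.949316)
Kr = sqrt(0.903121)
Kr = 0.9503

0.9503


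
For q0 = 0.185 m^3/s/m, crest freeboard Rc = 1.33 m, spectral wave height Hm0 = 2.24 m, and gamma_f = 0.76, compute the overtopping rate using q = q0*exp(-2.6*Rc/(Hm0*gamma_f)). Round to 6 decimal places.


q = q0 * exp(-2.6 * Rc / (Hm0 * gamma_f))
Exponent = -2.6 * 1.33 / (2.24 * 0.76)
= -2.6 * 1.33 / 1.7024
= -2.031250
exp(-2.031250) = 0.131171
q = 0.185 * 0.131171
q = 0.024267 m^3/s/m

0.024267


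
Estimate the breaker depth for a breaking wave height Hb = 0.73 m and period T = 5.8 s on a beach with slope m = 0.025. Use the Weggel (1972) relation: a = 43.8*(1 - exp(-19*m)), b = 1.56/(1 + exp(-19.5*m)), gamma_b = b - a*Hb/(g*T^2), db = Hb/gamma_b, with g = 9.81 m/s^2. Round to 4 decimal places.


a = 43.8 * (1 - exp(-19 * m))
exp(-19 * 0.025) = exp(-0.4750) = 0.621885
a = 43.8 * (1 - 0.621885) = 16.561435
b = 1.56 / (1 + exp(-19.5 * m))
exp(-19.5 * 0.025) = exp(-0.4875) = 0.614160
b = 1.56 / (1 + 0.614160) = 0.966447
Hb / (g * T^2) = 0.73 / (9.81 * 5.8^2) = 0.73 / 330.0084 = 0.00221206
gamma_b = b - a * Hb/(g*T^2) = 0.966447 - 16.561435 * 0.00221206 = 0.929812
db = Hb / gamma_b = 0.73 / 0.929812
db = 0.7851 m

0.7851


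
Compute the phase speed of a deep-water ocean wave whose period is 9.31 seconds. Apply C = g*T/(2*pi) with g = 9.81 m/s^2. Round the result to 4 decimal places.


We use the deep-water celerity formula:
C = g * T / (2 * pi)
C = 9.81 * 9.31 / (2 * 3.14159...)
C = 91.331100 / 6.283185
C = 14.5358 m/s

14.5358


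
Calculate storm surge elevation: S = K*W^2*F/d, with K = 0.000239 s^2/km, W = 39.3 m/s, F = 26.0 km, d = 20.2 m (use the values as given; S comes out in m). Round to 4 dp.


S = K * W^2 * F / d
W^2 = 39.3^2 = 1544.49
S = 0.000239 * 1544.49 * 26.0 / 20.2
Numerator = 0.000239 * 1544.49 * 26.0 = 9.597461
S = 9.597461 / 20.2 = 0.4751 m

0.4751


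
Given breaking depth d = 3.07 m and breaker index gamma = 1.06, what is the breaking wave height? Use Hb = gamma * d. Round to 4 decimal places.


Hb = gamma * d
Hb = 1.06 * 3.07
Hb = 3.2542 m

3.2542


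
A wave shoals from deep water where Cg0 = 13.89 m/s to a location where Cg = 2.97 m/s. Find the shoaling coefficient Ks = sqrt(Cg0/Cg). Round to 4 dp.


Ks = sqrt(Cg0 / Cg)
Ks = sqrt(13.89 / 2.97)
Ks = sqrt(4.6768)
Ks = 2.1626

2.1626


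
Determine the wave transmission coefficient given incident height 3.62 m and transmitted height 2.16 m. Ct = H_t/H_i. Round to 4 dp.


Ct = H_t / H_i
Ct = 2.16 / 3.62
Ct = 0.5967

0.5967


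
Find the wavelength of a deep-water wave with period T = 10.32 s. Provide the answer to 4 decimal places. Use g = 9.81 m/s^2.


L0 = g * T^2 / (2 * pi)
L0 = 9.81 * 10.32^2 / (2 * pi)
L0 = 9.81 * 106.5024 / 6.28319
L0 = 1044.7885 / 6.28319
L0 = 166.2833 m

166.2833


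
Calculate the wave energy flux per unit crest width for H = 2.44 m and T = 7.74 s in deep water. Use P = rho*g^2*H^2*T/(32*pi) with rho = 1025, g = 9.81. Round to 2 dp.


P = rho * g^2 * H^2 * T / (32 * pi)
P = 1025 * 9.81^2 * 2.44^2 * 7.74 / (32 * pi)
P = 1025 * 96.2361 * 5.9536 * 7.74 / 100.53096
P = 45215.01 W/m

45215.01


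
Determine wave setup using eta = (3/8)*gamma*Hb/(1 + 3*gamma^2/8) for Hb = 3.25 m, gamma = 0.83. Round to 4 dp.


eta = (3/8) * gamma * Hb / (1 + 3*gamma^2/8)
Numerator = (3/8) * 0.83 * 3.25 = 1.011562
Denominator = 1 + 3*0.83^2/8 = 1 + 0.258338 = 1.258338
eta = 1.011562 / 1.258338
eta = 0.8039 m

0.8039


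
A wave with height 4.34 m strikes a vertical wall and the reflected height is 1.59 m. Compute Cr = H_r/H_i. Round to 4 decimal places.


Cr = H_r / H_i
Cr = 1.59 / 4.34
Cr = 0.3664

0.3664


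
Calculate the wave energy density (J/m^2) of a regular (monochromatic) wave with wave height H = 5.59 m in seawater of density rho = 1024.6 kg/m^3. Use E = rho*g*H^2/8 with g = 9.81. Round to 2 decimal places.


E = (1/8) * rho * g * H^2
E = (1/8) * 1024.6 * 9.81 * 5.59^2
E = 0.125 * 1024.6 * 9.81 * 31.2481
E = 39260.60 J/m^2

39260.60


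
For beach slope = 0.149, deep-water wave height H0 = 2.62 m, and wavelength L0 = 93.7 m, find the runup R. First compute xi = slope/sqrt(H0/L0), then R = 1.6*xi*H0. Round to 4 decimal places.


xi = slope / sqrt(H0/L0)
H0/L0 = 2.62/93.7 = 0.027962
sqrt(0.027962) = 0.167217
xi = 0.149 / 0.167217 = 0.891057
R = 1.6 * xi * H0 = 1.6 * 0.891057 * 2.62
R = 3.7353 m

3.7353


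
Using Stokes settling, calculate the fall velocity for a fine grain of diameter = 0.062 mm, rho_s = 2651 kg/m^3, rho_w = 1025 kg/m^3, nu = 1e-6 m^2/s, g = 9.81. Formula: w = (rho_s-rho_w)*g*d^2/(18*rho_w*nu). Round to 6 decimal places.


w = (rho_s - rho_w) * g * d^2 / (18 * rho_w * nu)
d = 0.062 mm = 0.000062 m
rho_s - rho_w = 2651 - 1025 = 1626
Numerator = 1626 * 9.81 * (0.000062)^2 = 0.000061315875
Denominator = 18 * 1025 * 1e-6 = 0.018450
w = 0.003323 m/s

0.003323


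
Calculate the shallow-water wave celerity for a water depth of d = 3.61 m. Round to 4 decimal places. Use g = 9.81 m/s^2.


Using the shallow-water approximation:
C = sqrt(g * d) = sqrt(9.81 * 3.61)
C = sqrt(35.4141)
C = 5.9510 m/s

5.9510


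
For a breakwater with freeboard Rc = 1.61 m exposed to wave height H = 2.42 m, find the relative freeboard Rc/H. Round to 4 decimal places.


Relative freeboard = Rc / H
= 1.61 / 2.42
= 0.6653

0.6653


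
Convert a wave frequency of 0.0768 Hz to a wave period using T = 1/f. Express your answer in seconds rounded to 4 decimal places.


T = 1 / f
T = 1 / 0.0768
T = 13.0208 s

13.0208


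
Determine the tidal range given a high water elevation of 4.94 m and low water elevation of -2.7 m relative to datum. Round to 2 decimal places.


Tidal range = High water - Low water
Tidal range = 4.94 - (-2.7)
Tidal range = 7.64 m

7.64


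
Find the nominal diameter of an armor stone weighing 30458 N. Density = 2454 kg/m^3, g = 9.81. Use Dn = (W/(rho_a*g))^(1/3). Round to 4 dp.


V = W / (rho_a * g)
V = 30458 / (2454 * 9.81)
V = 30458 / 24073.74
V = 1.265196 m^3
Dn = V^(1/3) = 1.265196^(1/3)
Dn = 1.0816 m

1.0816


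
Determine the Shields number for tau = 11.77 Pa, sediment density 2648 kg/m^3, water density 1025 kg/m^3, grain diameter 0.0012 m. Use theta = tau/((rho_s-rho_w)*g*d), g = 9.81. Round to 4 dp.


theta = tau / ((rho_s - rho_w) * g * d)
rho_s - rho_w = 2648 - 1025 = 1623
Denominator = 1623 * 9.81 * 0.0012 = 19.105956
theta = 11.77 / 19.105956
theta = 0.6160

0.6160


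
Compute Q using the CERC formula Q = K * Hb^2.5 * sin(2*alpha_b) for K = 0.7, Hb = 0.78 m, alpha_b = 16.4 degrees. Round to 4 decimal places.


Q = K * Hb^2.5 * sin(2 * alpha_b)
Hb^2.5 = 0.78^2.5 = 0.537324
sin(2 * 16.4) = sin(32.8) = 0.541708
Q = 0.7 * 0.537324 * 0.541708
Q = 0.2038 m^3/s

0.2038


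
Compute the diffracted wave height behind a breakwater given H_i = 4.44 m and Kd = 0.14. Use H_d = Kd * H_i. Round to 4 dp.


H_d = Kd * H_i
H_d = 0.14 * 4.44
H_d = 0.6216 m

0.6216


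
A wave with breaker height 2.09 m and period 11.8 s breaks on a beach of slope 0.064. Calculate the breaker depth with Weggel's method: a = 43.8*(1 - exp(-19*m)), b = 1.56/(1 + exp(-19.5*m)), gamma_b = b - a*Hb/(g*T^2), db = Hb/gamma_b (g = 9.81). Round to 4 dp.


a = 43.8 * (1 - exp(-19 * m))
exp(-19 * 0.064) = exp(-1.2160) = 0.296413
a = 43.8 * (1 - 0.296413) = 30.817091
b = 1.56 / (1 + exp(-19.5 * m))
exp(-19.5 * 0.064) = exp(-1.2480) = 0.287078
b = 1.56 / (1 + 0.287078) = 1.212047
Hb / (g * T^2) = 2.09 / (9.81 * 11.8^2) = 2.09 / 1365.9444 = 0.00153008
gamma_b = b - a * Hb/(g*T^2) = 1.212047 - 30.817091 * 0.00153008 = 1.164895
db = Hb / gamma_b = 2.09 / 1.164895
db = 1.7942 m

1.7942


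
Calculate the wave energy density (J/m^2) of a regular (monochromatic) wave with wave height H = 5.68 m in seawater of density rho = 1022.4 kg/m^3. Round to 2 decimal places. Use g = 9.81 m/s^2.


E = (1/8) * rho * g * H^2
E = (1/8) * 1022.4 * 9.81 * 5.68^2
E = 0.125 * 1022.4 * 9.81 * 32.2624
E = 40447.95 J/m^2

40447.95


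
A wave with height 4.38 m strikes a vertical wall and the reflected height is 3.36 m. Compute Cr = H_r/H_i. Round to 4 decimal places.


Cr = H_r / H_i
Cr = 3.36 / 4.38
Cr = 0.7671

0.7671


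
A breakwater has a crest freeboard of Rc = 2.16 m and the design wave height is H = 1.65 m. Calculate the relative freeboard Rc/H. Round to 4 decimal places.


Relative freeboard = Rc / H
= 2.16 / 1.65
= 1.3091

1.3091


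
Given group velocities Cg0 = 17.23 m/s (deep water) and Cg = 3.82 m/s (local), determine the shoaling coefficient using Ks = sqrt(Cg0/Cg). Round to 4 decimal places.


Ks = sqrt(Cg0 / Cg)
Ks = sqrt(17.23 / 3.82)
Ks = sqrt(4.5105)
Ks = 2.1238

2.1238


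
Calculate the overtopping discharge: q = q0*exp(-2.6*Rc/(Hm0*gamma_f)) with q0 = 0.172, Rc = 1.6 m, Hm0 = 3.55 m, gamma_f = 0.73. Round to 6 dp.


q = q0 * exp(-2.6 * Rc / (Hm0 * gamma_f))
Exponent = -2.6 * 1.6 / (3.55 * 0.73)
= -2.6 * 1.6 / 2.5915
= -1.605248
exp(-1.605248) = 0.200840
q = 0.172 * 0.200840
q = 0.034544 m^3/s/m

0.034544


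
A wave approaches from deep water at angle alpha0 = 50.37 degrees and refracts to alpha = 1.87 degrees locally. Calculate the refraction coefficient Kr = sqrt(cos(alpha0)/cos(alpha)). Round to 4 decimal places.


Kr = sqrt(cos(alpha0) / cos(alpha))
cos(50.37) = 0.637827
cos(1.87) = 0.999467
Kr = sqrt(0.637827 / 0.999467)
Kr = sqrt(0.638167)
Kr = 0.7989

0.7989


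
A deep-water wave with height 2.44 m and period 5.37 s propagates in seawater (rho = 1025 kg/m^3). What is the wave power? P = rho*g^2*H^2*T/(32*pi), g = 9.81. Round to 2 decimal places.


P = rho * g^2 * H^2 * T / (32 * pi)
P = 1025 * 9.81^2 * 2.44^2 * 5.37 / (32 * pi)
P = 1025 * 96.2361 * 5.9536 * 5.37 / 100.53096
P = 31370.10 W/m

31370.10


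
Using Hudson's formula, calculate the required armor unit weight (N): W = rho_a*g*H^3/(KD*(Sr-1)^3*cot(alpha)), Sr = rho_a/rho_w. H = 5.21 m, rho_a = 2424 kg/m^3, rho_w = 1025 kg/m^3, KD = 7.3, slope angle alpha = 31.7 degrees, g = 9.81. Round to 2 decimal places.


Sr = rho_a / rho_w = 2424 / 1025 = 2.364878
(Sr - 1) = 1.364878
(Sr - 1)^3 = 2.542621
cot(31.7) = 1 / tan(31.7) = 1 / 0.617613 = 1.619138
Numerator = 2424 * 9.81 * 5.21^3 = 3362906.5010
Denominator = 7.3 * 2.542621 * 1.619138 = 30.053030
W = 3362906.5010 / 30.053030
W = 111899.08 N

111899.08


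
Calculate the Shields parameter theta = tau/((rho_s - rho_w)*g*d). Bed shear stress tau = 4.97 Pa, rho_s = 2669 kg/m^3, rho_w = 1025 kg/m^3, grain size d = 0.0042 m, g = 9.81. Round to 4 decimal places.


theta = tau / ((rho_s - rho_w) * g * d)
rho_s - rho_w = 2669 - 1025 = 1644
Denominator = 1644 * 9.81 * 0.0042 = 67.736088
theta = 4.97 / 67.736088
theta = 0.0734

0.0734


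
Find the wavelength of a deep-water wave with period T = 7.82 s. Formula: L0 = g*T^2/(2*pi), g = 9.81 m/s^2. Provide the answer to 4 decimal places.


L0 = g * T^2 / (2 * pi)
L0 = 9.81 * 7.82^2 / (2 * pi)
L0 = 9.81 * 61.1524 / 6.28319
L0 = 599.9050 / 6.28319
L0 = 95.4779 m

95.4779


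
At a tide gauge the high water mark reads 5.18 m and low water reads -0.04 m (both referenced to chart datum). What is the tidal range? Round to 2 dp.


Tidal range = High water - Low water
Tidal range = 5.18 - (-0.04)
Tidal range = 5.22 m

5.22


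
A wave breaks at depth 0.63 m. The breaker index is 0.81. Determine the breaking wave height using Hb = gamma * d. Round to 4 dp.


Hb = gamma * d
Hb = 0.81 * 0.63
Hb = 0.5103 m

0.5103


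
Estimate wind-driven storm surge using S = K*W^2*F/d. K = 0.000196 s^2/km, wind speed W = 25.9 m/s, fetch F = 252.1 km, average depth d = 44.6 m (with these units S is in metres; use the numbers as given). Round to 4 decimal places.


S = K * W^2 * F / d
W^2 = 25.9^2 = 670.81
S = 0.000196 * 670.81 * 252.1 / 44.6
Numerator = 0.000196 * 670.81 * 252.1 = 33.145795
S = 33.145795 / 44.6 = 0.7432 m

0.7432


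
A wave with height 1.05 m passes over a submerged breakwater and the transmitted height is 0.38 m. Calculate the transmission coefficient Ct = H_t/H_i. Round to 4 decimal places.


Ct = H_t / H_i
Ct = 0.38 / 1.05
Ct = 0.3619

0.3619


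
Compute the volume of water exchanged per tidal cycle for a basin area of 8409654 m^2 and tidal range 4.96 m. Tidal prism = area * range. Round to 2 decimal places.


Tidal prism = Area * Tidal range
P = 8409654 * 4.96
P = 41711883.84 m^3

41711883.84


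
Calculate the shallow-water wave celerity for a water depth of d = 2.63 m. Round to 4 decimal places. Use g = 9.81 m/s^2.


Using the shallow-water approximation:
C = sqrt(g * d) = sqrt(9.81 * 2.63)
C = sqrt(25.8003)
C = 5.0794 m/s

5.0794


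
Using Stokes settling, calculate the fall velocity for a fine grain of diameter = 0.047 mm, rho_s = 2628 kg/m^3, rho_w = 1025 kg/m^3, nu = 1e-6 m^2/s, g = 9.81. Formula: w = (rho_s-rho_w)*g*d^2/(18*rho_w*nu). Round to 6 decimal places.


w = (rho_s - rho_w) * g * d^2 / (18 * rho_w * nu)
d = 0.047 mm = 0.000047 m
rho_s - rho_w = 2628 - 1025 = 1603
Numerator = 1603 * 9.81 * (0.000047)^2 = 0.000034737475
Denominator = 18 * 1025 * 1e-6 = 0.018450
w = 0.001883 m/s

0.001883


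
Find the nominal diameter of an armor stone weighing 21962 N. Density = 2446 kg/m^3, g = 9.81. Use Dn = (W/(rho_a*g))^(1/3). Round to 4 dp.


V = W / (rho_a * g)
V = 21962 / (2446 * 9.81)
V = 21962 / 23995.26
V = 0.915264 m^3
Dn = V^(1/3) = 0.915264^(1/3)
Dn = 0.9709 m

0.9709


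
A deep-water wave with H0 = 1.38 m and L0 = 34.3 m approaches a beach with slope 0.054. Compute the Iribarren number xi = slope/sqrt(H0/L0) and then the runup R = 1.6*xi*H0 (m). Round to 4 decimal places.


xi = slope / sqrt(H0/L0)
H0/L0 = 1.38/34.3 = 0.040233
sqrt(0.040233) = 0.200582
xi = 0.054 / 0.200582 = 0.269216
R = 1.6 * xi * H0 = 1.6 * 0.269216 * 1.38
R = 0.5944 m

0.5944


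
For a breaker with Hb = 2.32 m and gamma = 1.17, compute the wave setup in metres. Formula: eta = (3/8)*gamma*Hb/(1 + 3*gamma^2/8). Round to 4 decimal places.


eta = (3/8) * gamma * Hb / (1 + 3*gamma^2/8)
Numerator = (3/8) * 1.17 * 2.32 = 1.017900
Denominator = 1 + 3*1.17^2/8 = 1 + 0.513338 = 1.513338
eta = 1.017900 / 1.513338
eta = 0.6726 m

0.6726


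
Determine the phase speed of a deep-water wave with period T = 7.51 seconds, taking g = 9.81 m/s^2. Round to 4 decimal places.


We use the deep-water celerity formula:
C = g * T / (2 * pi)
C = 9.81 * 7.51 / (2 * 3.14159...)
C = 73.673100 / 6.283185
C = 11.7254 m/s

11.7254


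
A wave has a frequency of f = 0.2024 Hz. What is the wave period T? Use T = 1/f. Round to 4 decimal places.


T = 1 / f
T = 1 / 0.2024
T = 4.9407 s

4.9407


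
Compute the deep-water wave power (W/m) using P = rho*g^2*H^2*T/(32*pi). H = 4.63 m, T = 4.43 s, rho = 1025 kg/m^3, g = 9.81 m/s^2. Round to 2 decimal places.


P = rho * g^2 * H^2 * T / (32 * pi)
P = 1025 * 9.81^2 * 4.63^2 * 4.43 / (32 * pi)
P = 1025 * 96.2361 * 21.4369 * 4.43 / 100.53096
P = 93181.08 W/m

93181.08


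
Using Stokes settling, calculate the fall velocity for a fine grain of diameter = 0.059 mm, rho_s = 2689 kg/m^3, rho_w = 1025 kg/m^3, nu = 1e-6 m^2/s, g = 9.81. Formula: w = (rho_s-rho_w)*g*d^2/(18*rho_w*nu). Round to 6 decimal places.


w = (rho_s - rho_w) * g * d^2 / (18 * rho_w * nu)
d = 0.059 mm = 0.000059 m
rho_s - rho_w = 2689 - 1025 = 1664
Numerator = 1664 * 9.81 * (0.000059)^2 = 0.000056823287
Denominator = 18 * 1025 * 1e-6 = 0.018450
w = 0.003080 m/s

0.003080


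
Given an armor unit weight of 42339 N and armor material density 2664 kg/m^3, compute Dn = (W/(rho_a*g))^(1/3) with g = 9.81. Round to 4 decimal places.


V = W / (rho_a * g)
V = 42339 / (2664 * 9.81)
V = 42339 / 26133.84
V = 1.620083 m^3
Dn = V^(1/3) = 1.620083^(1/3)
Dn = 1.1745 m

1.1745


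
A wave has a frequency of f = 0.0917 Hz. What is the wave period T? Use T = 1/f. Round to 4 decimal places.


T = 1 / f
T = 1 / 0.0917
T = 10.9051 s

10.9051


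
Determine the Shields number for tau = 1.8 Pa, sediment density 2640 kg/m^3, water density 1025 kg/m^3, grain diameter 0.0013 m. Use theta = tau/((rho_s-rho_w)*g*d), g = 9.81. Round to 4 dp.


theta = tau / ((rho_s - rho_w) * g * d)
rho_s - rho_w = 2640 - 1025 = 1615
Denominator = 1615 * 9.81 * 0.0013 = 20.596095
theta = 1.8 / 20.596095
theta = 0.0874

0.0874


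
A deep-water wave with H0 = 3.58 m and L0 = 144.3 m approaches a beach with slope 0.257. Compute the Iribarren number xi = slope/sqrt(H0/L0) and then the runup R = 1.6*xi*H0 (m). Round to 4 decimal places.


xi = slope / sqrt(H0/L0)
H0/L0 = 3.58/144.3 = 0.024809
sqrt(0.024809) = 0.157510
xi = 0.257 / 0.157510 = 1.631642
R = 1.6 * xi * H0 = 1.6 * 1.631642 * 3.58
R = 9.3460 m

9.3460


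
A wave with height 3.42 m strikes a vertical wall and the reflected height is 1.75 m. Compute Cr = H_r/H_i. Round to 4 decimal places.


Cr = H_r / H_i
Cr = 1.75 / 3.42
Cr = 0.5117

0.5117


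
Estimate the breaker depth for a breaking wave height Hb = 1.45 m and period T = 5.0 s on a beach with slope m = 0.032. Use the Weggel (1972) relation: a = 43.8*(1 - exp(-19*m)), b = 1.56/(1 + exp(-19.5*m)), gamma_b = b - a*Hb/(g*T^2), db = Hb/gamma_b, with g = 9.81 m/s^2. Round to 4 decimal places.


a = 43.8 * (1 - exp(-19 * m))
exp(-19 * 0.032) = exp(-0.6080) = 0.544439
a = 43.8 * (1 - 0.544439) = 19.953587
b = 1.56 / (1 + exp(-19.5 * m))
exp(-19.5 * 0.032) = exp(-0.6240) = 0.535797
b = 1.56 / (1 + 0.535797) = 1.015759
Hb / (g * T^2) = 1.45 / (9.81 * 5.0^2) = 1.45 / 245.2500 = 0.00591233
gamma_b = b - a * Hb/(g*T^2) = 1.015759 - 19.953587 * 0.00591233 = 0.897787
db = Hb / gamma_b = 1.45 / 0.897787
db = 1.6151 m

1.6151


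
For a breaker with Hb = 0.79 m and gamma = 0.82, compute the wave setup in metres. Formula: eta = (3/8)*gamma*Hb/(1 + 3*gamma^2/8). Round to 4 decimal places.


eta = (3/8) * gamma * Hb / (1 + 3*gamma^2/8)
Numerator = (3/8) * 0.82 * 0.79 = 0.242925
Denominator = 1 + 3*0.82^2/8 = 1 + 0.252150 = 1.252150
eta = 0.242925 / 1.252150
eta = 0.1940 m

0.1940


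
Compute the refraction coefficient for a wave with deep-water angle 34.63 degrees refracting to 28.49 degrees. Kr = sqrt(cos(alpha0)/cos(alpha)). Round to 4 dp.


Kr = sqrt(cos(alpha0) / cos(alpha))
cos(34.63) = 0.822839
cos(28.49) = 0.878900
Kr = sqrt(0.822839 / 0.878900)
Kr = sqrt(0.936214)
Kr = 0.9676

0.9676


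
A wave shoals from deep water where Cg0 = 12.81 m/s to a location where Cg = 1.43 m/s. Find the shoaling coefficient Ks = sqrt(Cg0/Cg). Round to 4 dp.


Ks = sqrt(Cg0 / Cg)
Ks = sqrt(12.81 / 1.43)
Ks = sqrt(8.9580)
Ks = 2.9930

2.9930


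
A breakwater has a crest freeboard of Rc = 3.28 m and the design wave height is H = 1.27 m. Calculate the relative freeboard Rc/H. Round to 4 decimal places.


Relative freeboard = Rc / H
= 3.28 / 1.27
= 2.5827

2.5827


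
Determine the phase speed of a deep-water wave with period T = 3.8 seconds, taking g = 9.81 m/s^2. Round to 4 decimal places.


We use the deep-water celerity formula:
C = g * T / (2 * pi)
C = 9.81 * 3.8 / (2 * 3.14159...)
C = 37.278000 / 6.283185
C = 5.9330 m/s

5.9330


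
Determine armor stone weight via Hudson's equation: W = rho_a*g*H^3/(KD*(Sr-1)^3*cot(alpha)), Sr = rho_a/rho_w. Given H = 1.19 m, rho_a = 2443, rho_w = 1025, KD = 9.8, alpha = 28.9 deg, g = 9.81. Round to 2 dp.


Sr = rho_a / rho_w = 2443 / 1025 = 2.383415
(Sr - 1) = 1.383415
(Sr - 1)^3 = 2.647629
cot(28.9) = 1 / tan(28.9) = 1 / 0.552030 = 1.811497
Numerator = 2443 * 9.81 * 1.19^3 = 40386.2341
Denominator = 9.8 * 2.647629 * 1.811497 = 47.002479
W = 40386.2341 / 47.002479
W = 859.24 N

859.24


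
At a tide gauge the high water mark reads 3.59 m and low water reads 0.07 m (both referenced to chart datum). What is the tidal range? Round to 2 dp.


Tidal range = High water - Low water
Tidal range = 3.59 - (0.07)
Tidal range = 3.52 m

3.52


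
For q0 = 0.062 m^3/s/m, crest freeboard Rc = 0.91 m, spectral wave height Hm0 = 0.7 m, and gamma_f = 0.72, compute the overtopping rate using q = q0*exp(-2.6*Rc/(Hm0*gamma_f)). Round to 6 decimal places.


q = q0 * exp(-2.6 * Rc / (Hm0 * gamma_f))
Exponent = -2.6 * 0.91 / (0.7 * 0.72)
= -2.6 * 0.91 / 0.5040
= -4.694444
exp(-4.694444) = 0.009146
q = 0.062 * 0.009146
q = 0.000567 m^3/s/m

0.000567


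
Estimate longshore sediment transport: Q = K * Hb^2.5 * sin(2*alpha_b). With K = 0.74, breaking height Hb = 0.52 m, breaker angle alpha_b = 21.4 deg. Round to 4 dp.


Q = K * Hb^2.5 * sin(2 * alpha_b)
Hb^2.5 = 0.52^2.5 = 0.194988
sin(2 * 21.4) = sin(42.8) = 0.679441
Q = 0.74 * 0.194988 * 0.679441
Q = 0.0980 m^3/s

0.0980


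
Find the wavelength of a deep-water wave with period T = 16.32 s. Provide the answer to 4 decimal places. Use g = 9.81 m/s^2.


L0 = g * T^2 / (2 * pi)
L0 = 9.81 * 16.32^2 / (2 * pi)
L0 = 9.81 * 266.3424 / 6.28319
L0 = 2612.8189 / 6.28319
L0 = 415.8431 m

415.8431


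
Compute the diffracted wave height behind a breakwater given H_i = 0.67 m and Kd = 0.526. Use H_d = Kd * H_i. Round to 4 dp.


H_d = Kd * H_i
H_d = 0.526 * 0.67
H_d = 0.3524 m

0.3524


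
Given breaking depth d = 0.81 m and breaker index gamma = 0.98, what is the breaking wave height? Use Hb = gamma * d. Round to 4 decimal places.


Hb = gamma * d
Hb = 0.98 * 0.81
Hb = 0.7938 m

0.7938


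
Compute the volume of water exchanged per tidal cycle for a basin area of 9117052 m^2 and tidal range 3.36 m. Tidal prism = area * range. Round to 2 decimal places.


Tidal prism = Area * Tidal range
P = 9117052 * 3.36
P = 30633294.72 m^3

30633294.72


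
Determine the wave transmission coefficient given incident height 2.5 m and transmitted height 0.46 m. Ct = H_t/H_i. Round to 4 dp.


Ct = H_t / H_i
Ct = 0.46 / 2.5
Ct = 0.1840

0.1840


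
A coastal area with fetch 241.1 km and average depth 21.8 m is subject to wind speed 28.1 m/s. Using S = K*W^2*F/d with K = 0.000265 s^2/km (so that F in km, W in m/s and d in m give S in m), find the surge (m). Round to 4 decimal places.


S = K * W^2 * F / d
W^2 = 28.1^2 = 789.61
S = 0.000265 * 789.61 * 241.1 / 21.8
Numerator = 0.000265 * 789.61 * 241.1 = 50.449367
S = 50.449367 / 21.8 = 2.3142 m

2.3142


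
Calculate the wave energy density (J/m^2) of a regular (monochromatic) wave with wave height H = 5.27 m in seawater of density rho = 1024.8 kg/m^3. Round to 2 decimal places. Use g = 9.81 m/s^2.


E = (1/8) * rho * g * H^2
E = (1/8) * 1024.8 * 9.81 * 5.27^2
E = 0.125 * 1024.8 * 9.81 * 27.7729
E = 34901.12 J/m^2

34901.12


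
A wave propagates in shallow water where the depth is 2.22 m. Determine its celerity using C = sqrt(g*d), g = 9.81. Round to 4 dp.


Using the shallow-water approximation:
C = sqrt(g * d) = sqrt(9.81 * 2.22)
C = sqrt(21.7782)
C = 4.6667 m/s

4.6667


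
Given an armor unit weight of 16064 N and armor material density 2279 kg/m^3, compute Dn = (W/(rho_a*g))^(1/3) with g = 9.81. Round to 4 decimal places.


V = W / (rho_a * g)
V = 16064 / (2279 * 9.81)
V = 16064 / 22356.99
V = 0.718522 m^3
Dn = V^(1/3) = 0.718522^(1/3)
Dn = 0.8957 m

0.8957


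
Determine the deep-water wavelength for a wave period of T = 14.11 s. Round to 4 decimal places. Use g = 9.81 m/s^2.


L0 = g * T^2 / (2 * pi)
L0 = 9.81 * 14.11^2 / (2 * pi)
L0 = 9.81 * 199.0921 / 6.28319
L0 = 1953.0935 / 6.28319
L0 = 310.8445 m

310.8445


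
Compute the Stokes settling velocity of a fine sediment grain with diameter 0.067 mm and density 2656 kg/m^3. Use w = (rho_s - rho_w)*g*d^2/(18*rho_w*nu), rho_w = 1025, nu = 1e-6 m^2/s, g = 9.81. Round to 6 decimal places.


w = (rho_s - rho_w) * g * d^2 / (18 * rho_w * nu)
d = 0.067 mm = 0.000067 m
rho_s - rho_w = 2656 - 1025 = 1631
Numerator = 1631 * 9.81 * (0.000067)^2 = 0.000071824494
Denominator = 18 * 1025 * 1e-6 = 0.018450
w = 0.003893 m/s

0.003893


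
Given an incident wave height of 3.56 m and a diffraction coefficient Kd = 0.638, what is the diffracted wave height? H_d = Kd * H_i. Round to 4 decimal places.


H_d = Kd * H_i
H_d = 0.638 * 3.56
H_d = 2.2713 m

2.2713


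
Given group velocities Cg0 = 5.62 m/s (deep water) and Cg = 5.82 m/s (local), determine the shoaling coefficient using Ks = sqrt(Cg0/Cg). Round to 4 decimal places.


Ks = sqrt(Cg0 / Cg)
Ks = sqrt(5.62 / 5.82)
Ks = sqrt(0.9656)
Ks = 0.9827

0.9827


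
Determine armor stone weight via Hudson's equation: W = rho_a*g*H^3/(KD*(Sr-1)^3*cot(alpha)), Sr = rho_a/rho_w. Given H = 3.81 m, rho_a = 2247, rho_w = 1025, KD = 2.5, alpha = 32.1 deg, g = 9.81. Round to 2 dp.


Sr = rho_a / rho_w = 2247 / 1025 = 2.192195
(Sr - 1) = 1.192195
(Sr - 1)^3 = 1.694502
cot(32.1) = 1 / tan(32.1) = 1 / 0.627299 = 1.594137
Numerator = 2247 * 9.81 * 3.81^3 = 1219121.5461
Denominator = 2.5 * 1.694502 * 1.594137 = 6.753168
W = 1219121.5461 / 6.753168
W = 180525.87 N

180525.87


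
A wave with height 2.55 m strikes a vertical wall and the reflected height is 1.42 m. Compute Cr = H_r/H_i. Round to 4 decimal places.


Cr = H_r / H_i
Cr = 1.42 / 2.55
Cr = 0.5569

0.5569


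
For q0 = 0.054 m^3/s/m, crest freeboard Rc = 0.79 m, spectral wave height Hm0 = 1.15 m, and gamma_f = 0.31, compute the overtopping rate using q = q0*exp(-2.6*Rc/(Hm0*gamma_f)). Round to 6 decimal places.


q = q0 * exp(-2.6 * Rc / (Hm0 * gamma_f))
Exponent = -2.6 * 0.79 / (1.15 * 0.31)
= -2.6 * 0.79 / 0.3565
= -5.761571
exp(-5.761571) = 0.003146
q = 0.054 * 0.003146
q = 0.000170 m^3/s/m

0.000170


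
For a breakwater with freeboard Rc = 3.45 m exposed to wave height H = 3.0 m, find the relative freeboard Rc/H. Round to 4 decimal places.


Relative freeboard = Rc / H
= 3.45 / 3.0
= 1.1500

1.1500


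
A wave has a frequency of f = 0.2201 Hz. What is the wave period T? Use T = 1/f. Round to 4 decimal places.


T = 1 / f
T = 1 / 0.2201
T = 4.5434 s

4.5434


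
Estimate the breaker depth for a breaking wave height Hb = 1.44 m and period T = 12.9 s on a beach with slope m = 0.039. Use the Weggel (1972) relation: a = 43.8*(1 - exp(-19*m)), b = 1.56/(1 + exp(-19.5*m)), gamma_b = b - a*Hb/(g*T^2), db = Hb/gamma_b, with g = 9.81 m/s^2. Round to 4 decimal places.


a = 43.8 * (1 - exp(-19 * m))
exp(-19 * 0.039) = exp(-0.7410) = 0.476637
a = 43.8 * (1 - 0.476637) = 22.923298
b = 1.56 / (1 + exp(-19.5 * m))
exp(-19.5 * 0.039) = exp(-0.7605) = 0.467433
b = 1.56 / (1 + 0.467433) = 1.063081
Hb / (g * T^2) = 1.44 / (9.81 * 12.9^2) = 1.44 / 1632.4821 = 0.00088209
gamma_b = b - a * Hb/(g*T^2) = 1.063081 - 22.923298 * 0.00088209 = 1.042861
db = Hb / gamma_b = 1.44 / 1.042861
db = 1.3808 m

1.3808


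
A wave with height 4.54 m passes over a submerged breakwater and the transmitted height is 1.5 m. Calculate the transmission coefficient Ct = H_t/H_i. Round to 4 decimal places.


Ct = H_t / H_i
Ct = 1.5 / 4.54
Ct = 0.3304

0.3304


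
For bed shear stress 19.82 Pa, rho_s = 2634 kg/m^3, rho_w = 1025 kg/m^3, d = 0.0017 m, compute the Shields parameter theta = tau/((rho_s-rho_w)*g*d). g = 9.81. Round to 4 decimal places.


theta = tau / ((rho_s - rho_w) * g * d)
rho_s - rho_w = 2634 - 1025 = 1609
Denominator = 1609 * 9.81 * 0.0017 = 26.833293
theta = 19.82 / 26.833293
theta = 0.7386

0.7386


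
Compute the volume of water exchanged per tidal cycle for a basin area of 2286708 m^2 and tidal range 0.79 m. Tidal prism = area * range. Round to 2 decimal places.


Tidal prism = Area * Tidal range
P = 2286708 * 0.79
P = 1806499.32 m^3

1806499.32


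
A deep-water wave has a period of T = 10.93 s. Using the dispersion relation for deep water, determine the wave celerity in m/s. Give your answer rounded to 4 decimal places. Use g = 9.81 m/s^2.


We use the deep-water celerity formula:
C = g * T / (2 * pi)
C = 9.81 * 10.93 / (2 * 3.14159...)
C = 107.223300 / 6.283185
C = 17.0651 m/s

17.0651


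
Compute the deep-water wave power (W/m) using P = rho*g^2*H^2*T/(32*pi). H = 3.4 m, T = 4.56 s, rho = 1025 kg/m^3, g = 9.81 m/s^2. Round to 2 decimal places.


P = rho * g^2 * H^2 * T / (32 * pi)
P = 1025 * 9.81^2 * 3.4^2 * 4.56 / (32 * pi)
P = 1025 * 96.2361 * 11.5600 * 4.56 / 100.53096
P = 51723.12 W/m

51723.12


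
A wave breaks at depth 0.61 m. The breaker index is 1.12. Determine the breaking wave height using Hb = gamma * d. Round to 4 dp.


Hb = gamma * d
Hb = 1.12 * 0.61
Hb = 0.6832 m

0.6832


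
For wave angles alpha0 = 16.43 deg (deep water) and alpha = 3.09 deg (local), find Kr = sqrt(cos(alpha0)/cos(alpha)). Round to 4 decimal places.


Kr = sqrt(cos(alpha0) / cos(alpha))
cos(16.43) = 0.959166
cos(3.09) = 0.998546
Kr = sqrt(0.959166 / 0.998546)
Kr = sqrt(0.960563)
Kr = 0.9801

0.9801


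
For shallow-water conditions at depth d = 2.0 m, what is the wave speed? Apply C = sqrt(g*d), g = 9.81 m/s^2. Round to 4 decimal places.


Using the shallow-water approximation:
C = sqrt(g * d) = sqrt(9.81 * 2.0)
C = sqrt(19.6200)
C = 4.4294 m/s

4.4294


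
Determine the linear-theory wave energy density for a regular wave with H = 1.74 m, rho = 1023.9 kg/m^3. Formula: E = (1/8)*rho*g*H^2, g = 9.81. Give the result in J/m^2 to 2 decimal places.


E = (1/8) * rho * g * H^2
E = (1/8) * 1023.9 * 9.81 * 1.74^2
E = 0.125 * 1023.9 * 9.81 * 3.0276
E = 3801.33 J/m^2

3801.33


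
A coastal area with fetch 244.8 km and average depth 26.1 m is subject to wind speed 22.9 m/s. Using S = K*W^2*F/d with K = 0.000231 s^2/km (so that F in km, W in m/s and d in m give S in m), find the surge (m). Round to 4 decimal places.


S = K * W^2 * F / d
W^2 = 22.9^2 = 524.41
S = 0.000231 * 524.41 * 244.8 / 26.1
Numerator = 0.000231 * 524.41 * 244.8 = 29.654756
S = 29.654756 / 26.1 = 1.1362 m

1.1362


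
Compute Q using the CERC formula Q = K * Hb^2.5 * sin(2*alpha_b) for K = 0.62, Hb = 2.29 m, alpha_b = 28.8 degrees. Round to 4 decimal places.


Q = K * Hb^2.5 * sin(2 * alpha_b)
Hb^2.5 = 2.29^2.5 = 7.935763
sin(2 * 28.8) = sin(57.6) = 0.844328
Q = 0.62 * 7.935763 * 0.844328
Q = 4.1542 m^3/s

4.1542


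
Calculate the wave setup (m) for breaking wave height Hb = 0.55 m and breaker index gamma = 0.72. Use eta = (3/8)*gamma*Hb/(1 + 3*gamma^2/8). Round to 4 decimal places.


eta = (3/8) * gamma * Hb / (1 + 3*gamma^2/8)
Numerator = (3/8) * 0.72 * 0.55 = 0.148500
Denominator = 1 + 3*0.72^2/8 = 1 + 0.194400 = 1.194400
eta = 0.148500 / 1.194400
eta = 0.1243 m

0.1243


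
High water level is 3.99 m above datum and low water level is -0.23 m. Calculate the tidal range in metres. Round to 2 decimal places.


Tidal range = High water - Low water
Tidal range = 3.99 - (-0.23)
Tidal range = 4.22 m

4.22


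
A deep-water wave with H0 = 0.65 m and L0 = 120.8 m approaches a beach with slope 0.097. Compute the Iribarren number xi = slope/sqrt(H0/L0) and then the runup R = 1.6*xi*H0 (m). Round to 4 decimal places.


xi = slope / sqrt(H0/L0)
H0/L0 = 0.65/120.8 = 0.005381
sqrt(0.005381) = 0.073354
xi = 0.097 / 0.073354 = 1.322356
R = 1.6 * xi * H0 = 1.6 * 1.322356 * 0.65
R = 1.3753 m

1.3753


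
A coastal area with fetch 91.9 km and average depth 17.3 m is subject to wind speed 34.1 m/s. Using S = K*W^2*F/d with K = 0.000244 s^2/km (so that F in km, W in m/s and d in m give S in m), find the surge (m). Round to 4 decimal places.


S = K * W^2 * F / d
W^2 = 34.1^2 = 1162.81
S = 0.000244 * 1162.81 * 91.9 / 17.3
Numerator = 0.000244 * 1162.81 * 91.9 = 26.074386
S = 26.074386 / 17.3 = 1.5072 m

1.5072


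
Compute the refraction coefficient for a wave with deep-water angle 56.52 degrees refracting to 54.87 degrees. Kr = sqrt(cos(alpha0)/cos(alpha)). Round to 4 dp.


Kr = sqrt(cos(alpha0) / cos(alpha))
cos(56.52) = 0.551646
cos(54.87) = 0.575434
Kr = sqrt(0.551646 / 0.575434)
Kr = sqrt(0.958661)
Kr = 0.9791

0.9791


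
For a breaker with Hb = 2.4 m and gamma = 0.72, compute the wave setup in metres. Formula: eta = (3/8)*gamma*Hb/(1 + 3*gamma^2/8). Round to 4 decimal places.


eta = (3/8) * gamma * Hb / (1 + 3*gamma^2/8)
Numerator = (3/8) * 0.72 * 2.4 = 0.648000
Denominator = 1 + 3*0.72^2/8 = 1 + 0.194400 = 1.194400
eta = 0.648000 / 1.194400
eta = 0.5425 m

0.5425


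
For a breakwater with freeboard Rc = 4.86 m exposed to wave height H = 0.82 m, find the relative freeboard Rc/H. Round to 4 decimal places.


Relative freeboard = Rc / H
= 4.86 / 0.82
= 5.9268

5.9268


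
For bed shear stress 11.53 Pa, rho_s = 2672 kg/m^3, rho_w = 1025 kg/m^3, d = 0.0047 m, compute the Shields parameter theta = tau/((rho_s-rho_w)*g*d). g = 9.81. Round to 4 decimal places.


theta = tau / ((rho_s - rho_w) * g * d)
rho_s - rho_w = 2672 - 1025 = 1647
Denominator = 1647 * 9.81 * 0.0047 = 75.938229
theta = 11.53 / 75.938229
theta = 0.1518

0.1518


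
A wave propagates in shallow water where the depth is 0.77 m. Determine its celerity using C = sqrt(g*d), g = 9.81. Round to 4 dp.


Using the shallow-water approximation:
C = sqrt(g * d) = sqrt(9.81 * 0.77)
C = sqrt(7.5537)
C = 2.7484 m/s

2.7484


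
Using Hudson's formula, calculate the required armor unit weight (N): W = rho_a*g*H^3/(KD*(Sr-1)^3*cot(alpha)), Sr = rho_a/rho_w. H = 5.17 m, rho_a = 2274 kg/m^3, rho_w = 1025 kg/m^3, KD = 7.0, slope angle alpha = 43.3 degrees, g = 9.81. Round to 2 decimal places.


Sr = rho_a / rho_w = 2274 / 1025 = 2.218537
(Sr - 1) = 1.218537
(Sr - 1)^3 = 1.809321
cot(43.3) = 1 / tan(43.3) = 1 / 0.942352 = 1.061174
Numerator = 2274 * 9.81 * 5.17^3 = 3082698.8259
Denominator = 7.0 * 1.809321 * 1.061174 = 13.440037
W = 3082698.8259 / 13.440037
W = 229366.85 N

229366.85


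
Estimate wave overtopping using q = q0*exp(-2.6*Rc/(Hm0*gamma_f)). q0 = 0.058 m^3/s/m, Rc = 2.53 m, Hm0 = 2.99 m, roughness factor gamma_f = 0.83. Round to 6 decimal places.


q = q0 * exp(-2.6 * Rc / (Hm0 * gamma_f))
Exponent = -2.6 * 2.53 / (2.99 * 0.83)
= -2.6 * 2.53 / 2.4817
= -2.650602
exp(-2.650602) = 0.070609
q = 0.058 * 0.070609
q = 0.004095 m^3/s/m

0.004095


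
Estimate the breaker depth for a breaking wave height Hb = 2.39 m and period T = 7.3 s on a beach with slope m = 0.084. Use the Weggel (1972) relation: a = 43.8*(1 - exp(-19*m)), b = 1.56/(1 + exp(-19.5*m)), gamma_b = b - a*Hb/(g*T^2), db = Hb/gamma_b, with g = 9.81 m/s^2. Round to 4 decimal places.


a = 43.8 * (1 - exp(-19 * m))
exp(-19 * 0.084) = exp(-1.5960) = 0.202706
a = 43.8 * (1 - 0.202706) = 34.921489
b = 1.56 / (1 + exp(-19.5 * m))
exp(-19.5 * 0.084) = exp(-1.6380) = 0.194368
b = 1.56 / (1 + 0.194368) = 1.306130
Hb / (g * T^2) = 2.39 / (9.81 * 7.3^2) = 2.39 / 522.7749 = 0.00457176
gamma_b = b - a * Hb/(g*T^2) = 1.306130 - 34.921489 * 0.00457176 = 1.146477
db = Hb / gamma_b = 2.39 / 1.146477
db = 2.0846 m

2.0846


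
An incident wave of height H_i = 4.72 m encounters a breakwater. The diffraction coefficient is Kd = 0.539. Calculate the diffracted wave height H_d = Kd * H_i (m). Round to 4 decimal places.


H_d = Kd * H_i
H_d = 0.539 * 4.72
H_d = 2.5441 m

2.5441


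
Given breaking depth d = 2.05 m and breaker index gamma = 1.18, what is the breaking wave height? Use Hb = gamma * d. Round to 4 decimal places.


Hb = gamma * d
Hb = 1.18 * 2.05
Hb = 2.4190 m

2.4190


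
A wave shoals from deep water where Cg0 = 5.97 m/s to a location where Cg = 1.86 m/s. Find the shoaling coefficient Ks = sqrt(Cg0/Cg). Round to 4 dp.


Ks = sqrt(Cg0 / Cg)
Ks = sqrt(5.97 / 1.86)
Ks = sqrt(3.2097)
Ks = 1.7916

1.7916


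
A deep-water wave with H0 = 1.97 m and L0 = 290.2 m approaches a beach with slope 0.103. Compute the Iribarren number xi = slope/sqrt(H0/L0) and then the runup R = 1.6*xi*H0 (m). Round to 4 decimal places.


xi = slope / sqrt(H0/L0)
H0/L0 = 1.97/290.2 = 0.006788
sqrt(0.006788) = 0.082392
xi = 0.103 / 0.082392 = 1.250123
R = 1.6 * xi * H0 = 1.6 * 1.250123 * 1.97
R = 3.9404 m

3.9404


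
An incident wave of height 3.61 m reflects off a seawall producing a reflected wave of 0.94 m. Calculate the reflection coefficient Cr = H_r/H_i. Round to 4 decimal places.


Cr = H_r / H_i
Cr = 0.94 / 3.61
Cr = 0.2604

0.2604


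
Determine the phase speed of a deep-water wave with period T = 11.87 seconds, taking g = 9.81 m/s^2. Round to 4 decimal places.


We use the deep-water celerity formula:
C = g * T / (2 * pi)
C = 9.81 * 11.87 / (2 * 3.14159...)
C = 116.444700 / 6.283185
C = 18.5327 m/s

18.5327


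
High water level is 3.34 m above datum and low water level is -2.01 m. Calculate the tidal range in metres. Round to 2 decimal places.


Tidal range = High water - Low water
Tidal range = 3.34 - (-2.01)
Tidal range = 5.35 m

5.35


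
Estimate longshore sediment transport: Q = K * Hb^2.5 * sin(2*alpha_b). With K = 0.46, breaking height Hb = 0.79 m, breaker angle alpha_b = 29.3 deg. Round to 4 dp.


Q = K * Hb^2.5 * sin(2 * alpha_b)
Hb^2.5 = 0.79^2.5 = 0.554712
sin(2 * 29.3) = sin(58.6) = 0.853551
Q = 0.46 * 0.554712 * 0.853551
Q = 0.2178 m^3/s

0.2178


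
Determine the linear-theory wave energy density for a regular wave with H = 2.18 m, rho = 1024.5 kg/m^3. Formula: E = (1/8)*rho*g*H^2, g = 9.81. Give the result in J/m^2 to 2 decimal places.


E = (1/8) * rho * g * H^2
E = (1/8) * 1024.5 * 9.81 * 2.18^2
E = 0.125 * 1024.5 * 9.81 * 4.7524
E = 5970.41 J/m^2

5970.41


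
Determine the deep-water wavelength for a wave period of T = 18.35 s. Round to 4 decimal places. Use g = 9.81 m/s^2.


L0 = g * T^2 / (2 * pi)
L0 = 9.81 * 18.35^2 / (2 * pi)
L0 = 9.81 * 336.7225 / 6.28319
L0 = 3303.2477 / 6.28319
L0 = 525.7282 m

525.7282


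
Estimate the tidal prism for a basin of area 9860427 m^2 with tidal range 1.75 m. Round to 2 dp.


Tidal prism = Area * Tidal range
P = 9860427 * 1.75
P = 17255747.25 m^3

17255747.25
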